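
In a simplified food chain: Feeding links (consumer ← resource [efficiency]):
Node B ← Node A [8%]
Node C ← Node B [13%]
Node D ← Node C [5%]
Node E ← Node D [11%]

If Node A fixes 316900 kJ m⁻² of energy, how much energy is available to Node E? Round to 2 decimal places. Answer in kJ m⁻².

Node B: 316900 × 0.08 = 25352 kJ m⁻²
Node C: 25352 × 0.13 = 3295.76 kJ m⁻²
Node D: 3295.76 × 0.05 = 164.788 kJ m⁻²
Node E: 164.788 × 0.11 = 18.12668 kJ m⁻²

18.13 kJ m⁻²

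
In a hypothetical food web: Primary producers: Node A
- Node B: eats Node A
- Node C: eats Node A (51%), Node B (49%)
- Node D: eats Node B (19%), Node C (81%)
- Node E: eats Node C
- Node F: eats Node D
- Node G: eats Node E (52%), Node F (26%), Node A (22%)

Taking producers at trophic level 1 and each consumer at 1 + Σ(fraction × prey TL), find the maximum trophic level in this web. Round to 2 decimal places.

Node B: 1 + 1 = 2
Node C: 1 + (0.51×1 + 0.49×2) = 2.49
Node D: 1 + (0.19×2 + 0.81×2.49) = 3.3969
Node E: 1 + 2.49 = 3.49
Node F: 1 + 3.3969 = 4.3969
Node G: 1 + (0.52×3.49 + 0.26×4.3969 + 0.22×1) = 4.177994

4.40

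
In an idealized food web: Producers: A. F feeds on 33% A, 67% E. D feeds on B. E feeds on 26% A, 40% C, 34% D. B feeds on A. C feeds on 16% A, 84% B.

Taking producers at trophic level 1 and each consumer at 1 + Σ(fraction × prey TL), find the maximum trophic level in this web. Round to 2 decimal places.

B: 1 + 1 = 2
C: 1 + (0.16×1 + 0.84×2) = 2.84
D: 1 + 2 = 3
E: 1 + (0.26×1 + 0.4×2.84 + 0.34×3) = 3.416
F: 1 + (0.33×1 + 0.67×3.416) = 3.61872

3.62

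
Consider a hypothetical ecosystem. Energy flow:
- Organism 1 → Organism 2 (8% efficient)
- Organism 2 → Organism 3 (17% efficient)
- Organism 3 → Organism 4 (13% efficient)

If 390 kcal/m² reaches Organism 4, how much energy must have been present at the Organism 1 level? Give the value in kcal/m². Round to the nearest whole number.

220588 kcal/m²

Cumulative transfer efficiency: 0.08 × 0.17 × 0.13 = 0.001768
Organism 1 energy = 390 / 0.001768 = 220588 kcal/m²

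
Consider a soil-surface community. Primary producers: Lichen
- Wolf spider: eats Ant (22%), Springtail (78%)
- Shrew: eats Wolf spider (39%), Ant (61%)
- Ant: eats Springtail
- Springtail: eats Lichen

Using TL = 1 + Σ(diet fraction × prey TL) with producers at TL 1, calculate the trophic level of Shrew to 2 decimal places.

4.09

Springtail: 1 + 1 = 2
Ant: 1 + 2 = 3
Wolf spider: 1 + (0.22×3 + 0.78×2) = 3.22
Shrew: 1 + (0.39×3.22 + 0.61×3) = 4.0858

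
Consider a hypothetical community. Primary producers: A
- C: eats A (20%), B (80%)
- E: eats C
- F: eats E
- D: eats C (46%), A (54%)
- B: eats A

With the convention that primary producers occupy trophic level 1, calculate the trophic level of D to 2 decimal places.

2.83

B: 1 + 1 = 2
C: 1 + (0.2×1 + 0.8×2) = 2.8
D: 1 + (0.46×2.8 + 0.54×1) = 2.828
E: 1 + 2.8 = 3.8
F: 1 + 3.8 = 4.8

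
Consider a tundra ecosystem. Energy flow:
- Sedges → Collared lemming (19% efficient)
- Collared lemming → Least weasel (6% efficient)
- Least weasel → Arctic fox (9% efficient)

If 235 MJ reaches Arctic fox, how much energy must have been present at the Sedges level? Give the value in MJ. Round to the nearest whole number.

Cumulative transfer efficiency: 0.19 × 0.06 × 0.09 = 0.001026
Sedges energy = 235 / 0.001026 = 229045 MJ

229045 MJ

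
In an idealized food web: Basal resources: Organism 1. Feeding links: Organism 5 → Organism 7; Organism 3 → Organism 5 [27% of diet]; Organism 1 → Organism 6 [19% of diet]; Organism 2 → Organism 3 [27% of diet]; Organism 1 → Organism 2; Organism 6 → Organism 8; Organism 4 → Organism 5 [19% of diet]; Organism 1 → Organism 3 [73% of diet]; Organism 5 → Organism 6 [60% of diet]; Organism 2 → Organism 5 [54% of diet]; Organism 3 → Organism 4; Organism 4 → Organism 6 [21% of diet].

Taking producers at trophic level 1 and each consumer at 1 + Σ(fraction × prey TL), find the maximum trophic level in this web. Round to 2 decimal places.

4.87

Organism 2: 1 + 1 = 2
Organism 3: 1 + (0.27×2 + 0.73×1) = 2.27
Organism 4: 1 + 2.27 = 3.27
Organism 5: 1 + (0.27×2.27 + 0.19×3.27 + 0.54×2) = 3.3142
Organism 6: 1 + (0.21×3.27 + 0.19×1 + 0.6×3.3142) = 3.86522
Organism 7: 1 + 3.3142 = 4.3142
Organism 8: 1 + 3.86522 = 4.86522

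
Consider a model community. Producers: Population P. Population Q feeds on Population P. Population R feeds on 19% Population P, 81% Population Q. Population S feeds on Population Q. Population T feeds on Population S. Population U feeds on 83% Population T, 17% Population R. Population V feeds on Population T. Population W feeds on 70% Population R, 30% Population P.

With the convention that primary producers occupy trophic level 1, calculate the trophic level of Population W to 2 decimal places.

Population Q: 1 + 1 = 2
Population R: 1 + (0.19×1 + 0.81×2) = 2.81
Population S: 1 + 2 = 3
Population T: 1 + 3 = 4
Population U: 1 + (0.83×4 + 0.17×2.81) = 4.7977
Population V: 1 + 4 = 5
Population W: 1 + (0.7×2.81 + 0.3×1) = 3.267

3.27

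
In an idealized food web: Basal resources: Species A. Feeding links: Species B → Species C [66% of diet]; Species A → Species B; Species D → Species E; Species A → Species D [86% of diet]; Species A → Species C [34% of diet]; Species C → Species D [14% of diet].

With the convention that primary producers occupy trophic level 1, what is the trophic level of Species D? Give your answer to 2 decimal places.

2.23

Species B: 1 + 1 = 2
Species C: 1 + (0.66×2 + 0.34×1) = 2.66
Species D: 1 + (0.86×1 + 0.14×2.66) = 2.2324
Species E: 1 + 2.2324 = 3.2324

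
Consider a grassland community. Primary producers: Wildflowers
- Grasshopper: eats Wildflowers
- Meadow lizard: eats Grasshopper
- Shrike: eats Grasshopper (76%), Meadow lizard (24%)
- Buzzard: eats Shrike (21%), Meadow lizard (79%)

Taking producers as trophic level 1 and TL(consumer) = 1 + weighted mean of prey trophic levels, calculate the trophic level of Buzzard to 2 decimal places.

Grasshopper: 1 + 1 = 2
Meadow lizard: 1 + 2 = 3
Shrike: 1 + (0.76×2 + 0.24×3) = 3.24
Buzzard: 1 + (0.21×3.24 + 0.79×3) = 4.0504

4.05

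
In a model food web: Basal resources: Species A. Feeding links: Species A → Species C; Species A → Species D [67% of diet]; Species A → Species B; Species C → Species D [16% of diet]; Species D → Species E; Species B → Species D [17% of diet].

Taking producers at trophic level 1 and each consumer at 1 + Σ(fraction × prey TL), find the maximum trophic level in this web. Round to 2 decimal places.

3.33

Species B: 1 + 1 = 2
Species C: 1 + 1 = 2
Species D: 1 + (0.17×2 + 0.16×2 + 0.67×1) = 2.33
Species E: 1 + 2.33 = 3.33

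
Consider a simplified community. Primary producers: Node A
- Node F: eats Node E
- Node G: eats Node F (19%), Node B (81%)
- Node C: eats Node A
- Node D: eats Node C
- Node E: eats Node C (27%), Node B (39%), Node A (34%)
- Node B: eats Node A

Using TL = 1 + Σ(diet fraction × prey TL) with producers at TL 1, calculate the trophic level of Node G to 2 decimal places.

3.32

Node B: 1 + 1 = 2
Node C: 1 + 1 = 2
Node D: 1 + 2 = 3
Node E: 1 + (0.27×2 + 0.39×2 + 0.34×1) = 2.66
Node F: 1 + 2.66 = 3.66
Node G: 1 + (0.19×3.66 + 0.81×2) = 3.3154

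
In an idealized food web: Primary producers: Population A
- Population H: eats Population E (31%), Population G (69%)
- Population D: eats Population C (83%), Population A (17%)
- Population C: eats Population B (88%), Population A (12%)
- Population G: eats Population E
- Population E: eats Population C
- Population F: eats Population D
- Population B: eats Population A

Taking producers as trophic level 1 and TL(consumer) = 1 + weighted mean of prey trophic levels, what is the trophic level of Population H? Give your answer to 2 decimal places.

Population B: 1 + 1 = 2
Population C: 1 + (0.88×2 + 0.12×1) = 2.88
Population D: 1 + (0.83×2.88 + 0.17×1) = 3.5604
Population E: 1 + 2.88 = 3.88
Population F: 1 + 3.5604 = 4.5604
Population G: 1 + 3.88 = 4.88
Population H: 1 + (0.31×3.88 + 0.69×4.88) = 5.57

5.57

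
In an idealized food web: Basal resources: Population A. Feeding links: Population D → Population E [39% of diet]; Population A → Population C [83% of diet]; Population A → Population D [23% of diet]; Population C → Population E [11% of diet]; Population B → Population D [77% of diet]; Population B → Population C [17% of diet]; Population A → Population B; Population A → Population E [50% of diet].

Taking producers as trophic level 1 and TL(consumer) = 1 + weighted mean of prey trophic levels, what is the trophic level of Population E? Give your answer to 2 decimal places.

Population B: 1 + 1 = 2
Population C: 1 + (0.83×1 + 0.17×2) = 2.17
Population D: 1 + (0.23×1 + 0.77×2) = 2.77
Population E: 1 + (0.5×1 + 0.11×2.17 + 0.39×2.77) = 2.819

2.82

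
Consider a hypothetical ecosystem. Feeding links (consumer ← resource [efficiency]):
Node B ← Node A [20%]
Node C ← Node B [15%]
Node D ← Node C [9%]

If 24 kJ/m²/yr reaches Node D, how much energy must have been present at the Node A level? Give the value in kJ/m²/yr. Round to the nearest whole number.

Cumulative transfer efficiency: 0.2 × 0.15 × 0.09 = 0.0027
Node A energy = 24 / 0.0027 = 8889 kJ/m²/yr

8889 kJ/m²/yr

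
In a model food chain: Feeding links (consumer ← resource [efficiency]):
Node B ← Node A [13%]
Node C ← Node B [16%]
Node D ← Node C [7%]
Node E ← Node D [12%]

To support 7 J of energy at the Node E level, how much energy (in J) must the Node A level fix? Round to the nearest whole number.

40064 J

Cumulative transfer efficiency: 0.13 × 0.16 × 0.07 × 0.12 = 0.00017472
Node A energy = 7 / 0.00017472 = 40064 J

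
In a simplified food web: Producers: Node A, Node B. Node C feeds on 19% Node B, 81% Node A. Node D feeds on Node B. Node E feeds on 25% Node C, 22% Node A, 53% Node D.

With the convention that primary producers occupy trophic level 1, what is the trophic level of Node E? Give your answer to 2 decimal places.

Node C: 1 + (0.19×1 + 0.81×1) = 2
Node D: 1 + 1 = 2
Node E: 1 + (0.25×2 + 0.22×1 + 0.53×2) = 2.78

2.78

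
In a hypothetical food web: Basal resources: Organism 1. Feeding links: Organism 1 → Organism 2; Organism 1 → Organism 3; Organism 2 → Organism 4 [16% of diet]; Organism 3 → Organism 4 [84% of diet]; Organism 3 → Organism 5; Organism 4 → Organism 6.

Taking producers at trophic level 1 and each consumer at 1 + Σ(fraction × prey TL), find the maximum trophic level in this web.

4

Organism 2: 1 + 1 = 2
Organism 3: 1 + 1 = 2
Organism 4: 1 + (0.16×2 + 0.84×2) = 3
Organism 5: 1 + 2 = 3
Organism 6: 1 + 3 = 4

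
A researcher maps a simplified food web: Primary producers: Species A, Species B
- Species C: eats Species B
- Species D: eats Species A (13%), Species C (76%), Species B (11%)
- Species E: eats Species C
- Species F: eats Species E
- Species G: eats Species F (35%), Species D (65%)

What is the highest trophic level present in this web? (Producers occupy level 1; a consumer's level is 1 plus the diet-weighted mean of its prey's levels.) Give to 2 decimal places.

4.19

Species C: 1 + 1 = 2
Species D: 1 + (0.13×1 + 0.76×2 + 0.11×1) = 2.76
Species E: 1 + 2 = 3
Species F: 1 + 3 = 4
Species G: 1 + (0.35×4 + 0.65×2.76) = 4.194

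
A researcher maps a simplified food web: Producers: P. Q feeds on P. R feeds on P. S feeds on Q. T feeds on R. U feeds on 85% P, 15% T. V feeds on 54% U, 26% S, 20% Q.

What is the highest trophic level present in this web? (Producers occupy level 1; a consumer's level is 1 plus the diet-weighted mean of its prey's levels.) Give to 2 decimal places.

3.42

Q: 1 + 1 = 2
R: 1 + 1 = 2
S: 1 + 2 = 3
T: 1 + 2 = 3
U: 1 + (0.85×1 + 0.15×3) = 2.3
V: 1 + (0.54×2.3 + 0.26×3 + 0.2×2) = 3.422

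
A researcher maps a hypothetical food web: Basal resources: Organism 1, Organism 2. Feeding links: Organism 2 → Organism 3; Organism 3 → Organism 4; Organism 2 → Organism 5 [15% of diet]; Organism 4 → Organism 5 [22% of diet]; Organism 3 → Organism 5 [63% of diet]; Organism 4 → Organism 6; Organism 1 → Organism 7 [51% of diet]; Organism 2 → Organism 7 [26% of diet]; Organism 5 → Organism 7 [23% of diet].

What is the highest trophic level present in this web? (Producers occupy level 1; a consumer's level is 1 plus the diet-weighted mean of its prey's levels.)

Organism 3: 1 + 1 = 2
Organism 4: 1 + 2 = 3
Organism 5: 1 + (0.15×1 + 0.22×3 + 0.63×2) = 3.07
Organism 6: 1 + 3 = 4
Organism 7: 1 + (0.51×1 + 0.26×1 + 0.23×3.07) = 2.4761

4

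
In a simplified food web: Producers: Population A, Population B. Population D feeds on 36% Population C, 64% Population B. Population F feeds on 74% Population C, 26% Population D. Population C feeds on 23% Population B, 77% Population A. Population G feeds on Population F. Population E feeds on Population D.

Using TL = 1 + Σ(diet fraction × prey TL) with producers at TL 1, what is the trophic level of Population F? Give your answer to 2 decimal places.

Population C: 1 + (0.23×1 + 0.77×1) = 2
Population D: 1 + (0.36×2 + 0.64×1) = 2.36
Population E: 1 + 2.36 = 3.36
Population F: 1 + (0.74×2 + 0.26×2.36) = 3.0936
Population G: 1 + 3.0936 = 4.0936

3.09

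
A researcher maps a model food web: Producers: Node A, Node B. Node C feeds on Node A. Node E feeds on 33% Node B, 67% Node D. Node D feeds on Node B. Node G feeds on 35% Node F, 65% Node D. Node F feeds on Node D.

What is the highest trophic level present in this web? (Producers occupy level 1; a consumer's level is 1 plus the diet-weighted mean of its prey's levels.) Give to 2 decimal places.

3.35

Node C: 1 + 1 = 2
Node D: 1 + 1 = 2
Node E: 1 + (0.33×1 + 0.67×2) = 2.67
Node F: 1 + 2 = 3
Node G: 1 + (0.35×3 + 0.65×2) = 3.35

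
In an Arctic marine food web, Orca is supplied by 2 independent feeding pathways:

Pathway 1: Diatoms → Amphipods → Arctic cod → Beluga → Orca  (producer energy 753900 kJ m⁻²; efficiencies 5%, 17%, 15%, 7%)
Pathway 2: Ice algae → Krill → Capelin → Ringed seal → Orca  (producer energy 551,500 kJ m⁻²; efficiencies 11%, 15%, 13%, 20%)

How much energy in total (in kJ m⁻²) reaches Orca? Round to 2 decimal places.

303.88 kJ m⁻²

Pathway 1: 753900 × 0.05 × 0.17 × 0.15 × 0.07 = 67.285575 kJ m⁻²
Pathway 2: 551500 × 0.11 × 0.15 × 0.13 × 0.2 = 236.5935 kJ m⁻²
Total at Orca: 67.285575 + 236.5935 = 303.879075 kJ m⁻²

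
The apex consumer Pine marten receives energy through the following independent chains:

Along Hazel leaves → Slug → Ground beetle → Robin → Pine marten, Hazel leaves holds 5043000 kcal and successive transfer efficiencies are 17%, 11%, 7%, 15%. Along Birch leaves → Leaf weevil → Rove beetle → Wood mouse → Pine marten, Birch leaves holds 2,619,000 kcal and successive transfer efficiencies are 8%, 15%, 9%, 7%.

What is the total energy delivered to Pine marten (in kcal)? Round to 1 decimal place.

Via Hazel leaves: 5043000 × 0.17 × 0.11 × 0.07 × 0.15 = 990.19305 kcal
Via Birch leaves: 2619000 × 0.08 × 0.15 × 0.09 × 0.07 = 197.9964 kcal
Total at Pine marten: 990.19305 + 197.9964 = 1188.18945 kcal

1188.2 kcal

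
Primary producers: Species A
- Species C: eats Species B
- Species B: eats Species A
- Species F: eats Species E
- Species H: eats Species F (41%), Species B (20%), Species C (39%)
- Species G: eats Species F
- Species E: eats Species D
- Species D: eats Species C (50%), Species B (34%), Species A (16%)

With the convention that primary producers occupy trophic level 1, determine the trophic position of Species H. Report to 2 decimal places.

Species B: 1 + 1 = 2
Species C: 1 + 2 = 3
Species D: 1 + (0.5×3 + 0.34×2 + 0.16×1) = 3.34
Species E: 1 + 3.34 = 4.34
Species F: 1 + 4.34 = 5.34
Species G: 1 + 5.34 = 6.34
Species H: 1 + (0.41×5.34 + 0.2×2 + 0.39×3) = 4.7594

4.76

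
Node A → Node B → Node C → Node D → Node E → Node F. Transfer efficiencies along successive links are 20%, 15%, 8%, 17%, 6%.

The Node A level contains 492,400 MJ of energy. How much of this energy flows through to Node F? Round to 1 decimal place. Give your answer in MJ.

12.1 MJ

Node B: 492400 × 0.2 = 98480 MJ
Node C: 98480 × 0.15 = 14772 MJ
Node D: 14772 × 0.08 = 1181.76 MJ
Node E: 1181.76 × 0.17 = 200.8992 MJ
Node F: 200.8992 × 0.06 = 12.053952 MJ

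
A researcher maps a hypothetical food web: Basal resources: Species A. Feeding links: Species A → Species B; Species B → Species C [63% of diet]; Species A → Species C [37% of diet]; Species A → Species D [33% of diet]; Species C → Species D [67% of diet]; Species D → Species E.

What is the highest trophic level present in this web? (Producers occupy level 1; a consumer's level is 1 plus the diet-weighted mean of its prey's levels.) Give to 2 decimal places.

4.09

Species B: 1 + 1 = 2
Species C: 1 + (0.63×2 + 0.37×1) = 2.63
Species D: 1 + (0.33×1 + 0.67×2.63) = 3.0921
Species E: 1 + 3.0921 = 4.0921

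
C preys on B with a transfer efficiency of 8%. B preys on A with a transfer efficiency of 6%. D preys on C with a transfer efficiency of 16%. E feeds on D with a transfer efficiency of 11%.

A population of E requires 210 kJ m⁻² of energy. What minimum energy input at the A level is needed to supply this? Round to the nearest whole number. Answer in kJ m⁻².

2485795 kJ m⁻²

Cumulative transfer efficiency: 0.06 × 0.08 × 0.16 × 0.11 = 0.00008448
A energy = 210 / 0.00008448 = 2485795 kJ m⁻²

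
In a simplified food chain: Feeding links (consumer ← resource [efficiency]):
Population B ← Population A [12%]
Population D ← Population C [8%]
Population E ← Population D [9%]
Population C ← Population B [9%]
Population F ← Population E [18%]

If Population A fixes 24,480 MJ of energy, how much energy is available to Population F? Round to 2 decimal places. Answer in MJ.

0.34 MJ

Population B: 24480 × 0.12 = 2937.6 MJ
Population C: 2937.6 × 0.09 = 264.384 MJ
Population D: 264.384 × 0.08 = 21.15072 MJ
Population E: 21.15072 × 0.09 = 1.9035648 MJ
Population F: 1.9035648 × 0.18 = 0.342641664 MJ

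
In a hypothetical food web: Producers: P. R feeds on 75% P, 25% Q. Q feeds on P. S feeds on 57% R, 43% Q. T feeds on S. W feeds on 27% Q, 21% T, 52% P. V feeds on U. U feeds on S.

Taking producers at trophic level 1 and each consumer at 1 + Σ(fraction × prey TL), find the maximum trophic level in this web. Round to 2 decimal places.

Q: 1 + 1 = 2
R: 1 + (0.75×1 + 0.25×2) = 2.25
S: 1 + (0.57×2.25 + 0.43×2) = 3.1425
T: 1 + 3.1425 = 4.1425
U: 1 + 3.1425 = 4.1425
V: 1 + 4.1425 = 5.1425
W: 1 + (0.27×2 + 0.21×4.1425 + 0.52×1) = 2.929925

5.14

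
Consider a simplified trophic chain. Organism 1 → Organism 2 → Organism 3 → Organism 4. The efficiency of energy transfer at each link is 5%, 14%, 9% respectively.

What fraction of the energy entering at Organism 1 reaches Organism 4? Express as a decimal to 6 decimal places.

Product of link efficiencies: 0.05 × 0.14 × 0.09 = 0.00063

0.000630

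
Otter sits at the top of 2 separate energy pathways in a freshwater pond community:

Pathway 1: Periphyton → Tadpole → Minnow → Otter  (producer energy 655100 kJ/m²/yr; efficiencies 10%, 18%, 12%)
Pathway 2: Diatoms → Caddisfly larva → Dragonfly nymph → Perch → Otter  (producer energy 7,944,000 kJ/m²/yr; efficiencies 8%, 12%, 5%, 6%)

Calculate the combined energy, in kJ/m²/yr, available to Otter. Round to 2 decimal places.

Pathway 1: 655100 × 0.1 × 0.18 × 0.12 = 1415.016 kJ/m²/yr
Pathway 2: 7944000 × 0.08 × 0.12 × 0.05 × 0.06 = 228.7872 kJ/m²/yr
Total at Otter: 1415.016 + 228.7872 = 1643.8032 kJ/m²/yr

1643.80 kJ/m²/yr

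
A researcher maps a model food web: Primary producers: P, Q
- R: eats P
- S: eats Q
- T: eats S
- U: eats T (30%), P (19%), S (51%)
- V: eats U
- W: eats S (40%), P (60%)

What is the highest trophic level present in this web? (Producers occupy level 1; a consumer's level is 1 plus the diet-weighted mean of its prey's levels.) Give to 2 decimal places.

4.11

R: 1 + 1 = 2
S: 1 + 1 = 2
T: 1 + 2 = 3
U: 1 + (0.3×3 + 0.19×1 + 0.51×2) = 3.11
V: 1 + 3.11 = 4.11
W: 1 + (0.4×2 + 0.6×1) = 2.4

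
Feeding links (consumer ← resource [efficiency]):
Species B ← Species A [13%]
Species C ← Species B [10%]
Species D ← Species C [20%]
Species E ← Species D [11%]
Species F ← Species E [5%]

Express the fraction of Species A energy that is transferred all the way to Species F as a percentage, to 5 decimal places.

0.00143%

Product of link efficiencies: 0.13 × 0.1 × 0.2 × 0.11 × 0.05 = 0.0000143
As a percentage: 0.0000143 × 100 = 0.00143%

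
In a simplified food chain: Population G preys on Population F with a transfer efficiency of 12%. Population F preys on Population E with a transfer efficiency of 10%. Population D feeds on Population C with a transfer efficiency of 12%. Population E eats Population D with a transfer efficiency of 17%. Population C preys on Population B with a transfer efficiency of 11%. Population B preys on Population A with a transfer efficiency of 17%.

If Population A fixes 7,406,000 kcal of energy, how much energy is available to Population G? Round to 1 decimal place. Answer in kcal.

33.9 kcal

Population B: 7406000 × 0.17 = 1259020 kcal
Population C: 1259020 × 0.11 = 138492.2 kcal
Population D: 138492.2 × 0.12 = 16619.064 kcal
Population E: 16619.064 × 0.17 = 2825.24088 kcal
Population F: 2825.24088 × 0.1 = 282.524088 kcal
Population G: 282.524088 × 0.12 = 33.90289056 kcal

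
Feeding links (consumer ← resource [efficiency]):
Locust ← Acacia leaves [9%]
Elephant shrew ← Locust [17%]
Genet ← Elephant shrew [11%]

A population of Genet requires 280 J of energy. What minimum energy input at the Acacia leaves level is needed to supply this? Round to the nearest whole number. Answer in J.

166370 J

Cumulative transfer efficiency: 0.09 × 0.17 × 0.11 = 0.001683
Acacia leaves energy = 280 / 0.001683 = 166370 J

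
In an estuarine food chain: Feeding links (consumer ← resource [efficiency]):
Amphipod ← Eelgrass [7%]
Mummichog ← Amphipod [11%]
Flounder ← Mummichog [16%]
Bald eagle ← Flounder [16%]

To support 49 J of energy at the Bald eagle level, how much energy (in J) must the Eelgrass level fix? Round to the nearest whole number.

248580 J

Cumulative transfer efficiency: 0.07 × 0.11 × 0.16 × 0.16 = 0.00019712
Eelgrass energy = 49 / 0.00019712 = 248580 J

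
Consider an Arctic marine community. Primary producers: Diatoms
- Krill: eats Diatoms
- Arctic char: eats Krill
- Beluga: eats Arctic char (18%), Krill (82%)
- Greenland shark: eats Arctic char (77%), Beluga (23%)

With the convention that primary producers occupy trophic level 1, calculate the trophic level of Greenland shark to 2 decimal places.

Krill: 1 + 1 = 2
Arctic char: 1 + 2 = 3
Beluga: 1 + (0.18×3 + 0.82×2) = 3.18
Greenland shark: 1 + (0.77×3 + 0.23×3.18) = 4.0414

4.04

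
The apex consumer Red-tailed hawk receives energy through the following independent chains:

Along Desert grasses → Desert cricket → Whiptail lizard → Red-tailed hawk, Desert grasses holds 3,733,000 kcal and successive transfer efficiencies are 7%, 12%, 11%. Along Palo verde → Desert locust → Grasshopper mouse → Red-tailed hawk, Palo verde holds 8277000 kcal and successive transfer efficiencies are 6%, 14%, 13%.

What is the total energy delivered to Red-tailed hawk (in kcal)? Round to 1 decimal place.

12487.8 kcal

Via Desert grasses: 3733000 × 0.07 × 0.12 × 0.11 = 3449.292 kcal
Via Palo verde: 8277000 × 0.06 × 0.14 × 0.13 = 9038.484 kcal
Total at Red-tailed hawk: 3449.292 + 9038.484 = 12487.776 kcal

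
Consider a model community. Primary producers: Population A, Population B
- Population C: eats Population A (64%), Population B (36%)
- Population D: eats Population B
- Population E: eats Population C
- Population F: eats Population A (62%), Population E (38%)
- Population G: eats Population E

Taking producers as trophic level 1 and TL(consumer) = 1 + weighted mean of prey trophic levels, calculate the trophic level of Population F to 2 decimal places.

2.76

Population C: 1 + (0.64×1 + 0.36×1) = 2
Population D: 1 + 1 = 2
Population E: 1 + 2 = 3
Population F: 1 + (0.62×1 + 0.38×3) = 2.76
Population G: 1 + 3 = 4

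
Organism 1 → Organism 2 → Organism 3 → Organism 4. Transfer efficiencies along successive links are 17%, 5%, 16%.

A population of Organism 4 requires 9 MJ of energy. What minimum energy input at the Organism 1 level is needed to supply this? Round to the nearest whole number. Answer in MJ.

Cumulative transfer efficiency: 0.17 × 0.05 × 0.16 = 0.00136
Organism 1 energy = 9 / 0.00136 = 6618 MJ

6618 MJ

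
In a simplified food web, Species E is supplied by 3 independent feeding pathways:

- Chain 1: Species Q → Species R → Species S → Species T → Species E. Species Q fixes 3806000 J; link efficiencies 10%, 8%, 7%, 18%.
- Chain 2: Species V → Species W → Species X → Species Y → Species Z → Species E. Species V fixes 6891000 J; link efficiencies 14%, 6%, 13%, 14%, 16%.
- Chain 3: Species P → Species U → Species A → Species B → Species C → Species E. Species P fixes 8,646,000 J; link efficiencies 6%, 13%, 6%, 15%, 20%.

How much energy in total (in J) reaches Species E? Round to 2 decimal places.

Chain 1: 3806000 × 0.1 × 0.08 × 0.07 × 0.18 = 383.6448 J
Chain 2: 6891000 × 0.14 × 0.06 × 0.13 × 0.14 × 0.16 = 168.5593728 J
Chain 3: 8646000 × 0.06 × 0.13 × 0.06 × 0.15 × 0.2 = 121.38984 J
Total at Species E: 383.6448 + 168.5593728 + 121.38984 = 673.5940128 J

673.59 J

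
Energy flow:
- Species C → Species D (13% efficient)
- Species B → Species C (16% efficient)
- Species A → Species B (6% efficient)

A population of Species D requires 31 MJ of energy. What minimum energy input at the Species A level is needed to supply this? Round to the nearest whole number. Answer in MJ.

24840 MJ

Cumulative transfer efficiency: 0.06 × 0.16 × 0.13 = 0.001248
Species A energy = 31 / 0.001248 = 24840 MJ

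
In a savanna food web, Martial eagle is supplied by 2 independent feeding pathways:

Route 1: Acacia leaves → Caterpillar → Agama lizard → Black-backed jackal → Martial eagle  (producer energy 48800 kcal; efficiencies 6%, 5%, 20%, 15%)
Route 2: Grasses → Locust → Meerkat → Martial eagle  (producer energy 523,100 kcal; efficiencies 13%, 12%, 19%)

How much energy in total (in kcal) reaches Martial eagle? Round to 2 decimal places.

Route 1: 48800 × 0.06 × 0.05 × 0.2 × 0.15 = 4.392 kcal
Route 2: 523100 × 0.13 × 0.12 × 0.19 = 1550.4684 kcal
Total at Martial eagle: 4.392 + 1550.4684 = 1554.8604 kcal

1554.86 kcal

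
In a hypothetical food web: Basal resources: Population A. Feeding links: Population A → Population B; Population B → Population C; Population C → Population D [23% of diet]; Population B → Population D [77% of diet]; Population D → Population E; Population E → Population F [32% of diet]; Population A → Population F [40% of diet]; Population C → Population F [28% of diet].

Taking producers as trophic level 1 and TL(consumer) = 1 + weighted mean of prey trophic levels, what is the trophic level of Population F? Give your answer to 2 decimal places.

3.59

Population B: 1 + 1 = 2
Population C: 1 + 2 = 3
Population D: 1 + (0.23×3 + 0.77×2) = 3.23
Population E: 1 + 3.23 = 4.23
Population F: 1 + (0.32×4.23 + 0.4×1 + 0.28×3) = 3.5936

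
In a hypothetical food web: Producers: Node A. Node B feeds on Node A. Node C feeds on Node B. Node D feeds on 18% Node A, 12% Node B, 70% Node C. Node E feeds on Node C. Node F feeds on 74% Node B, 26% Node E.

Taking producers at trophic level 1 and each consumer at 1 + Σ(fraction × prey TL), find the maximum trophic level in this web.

Node B: 1 + 1 = 2
Node C: 1 + 2 = 3
Node D: 1 + (0.18×1 + 0.12×2 + 0.7×3) = 3.52
Node E: 1 + 3 = 4
Node F: 1 + (0.74×2 + 0.26×4) = 3.52

4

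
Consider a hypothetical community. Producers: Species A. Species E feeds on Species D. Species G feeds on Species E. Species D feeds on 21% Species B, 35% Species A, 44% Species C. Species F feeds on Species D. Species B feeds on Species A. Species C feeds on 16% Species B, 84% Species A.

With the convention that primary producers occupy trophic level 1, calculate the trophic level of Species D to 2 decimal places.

2.72

Species B: 1 + 1 = 2
Species C: 1 + (0.16×2 + 0.84×1) = 2.16
Species D: 1 + (0.21×2 + 0.35×1 + 0.44×2.16) = 2.7204
Species E: 1 + 2.7204 = 3.7204
Species F: 1 + 2.7204 = 3.7204
Species G: 1 + 3.7204 = 4.7204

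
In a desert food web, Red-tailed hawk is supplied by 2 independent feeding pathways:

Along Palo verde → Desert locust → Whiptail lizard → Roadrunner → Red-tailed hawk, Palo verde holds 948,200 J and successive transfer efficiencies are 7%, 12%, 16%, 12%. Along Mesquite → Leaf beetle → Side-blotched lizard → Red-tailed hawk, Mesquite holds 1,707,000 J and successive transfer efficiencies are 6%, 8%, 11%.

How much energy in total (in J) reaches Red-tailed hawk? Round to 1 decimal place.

1054.2 J

Via Palo verde: 948200 × 0.07 × 0.12 × 0.16 × 0.12 = 152.925696 J
Via Mesquite: 1707000 × 0.06 × 0.08 × 0.11 = 901.296 J
Total at Red-tailed hawk: 152.925696 + 901.296 = 1054.221696 J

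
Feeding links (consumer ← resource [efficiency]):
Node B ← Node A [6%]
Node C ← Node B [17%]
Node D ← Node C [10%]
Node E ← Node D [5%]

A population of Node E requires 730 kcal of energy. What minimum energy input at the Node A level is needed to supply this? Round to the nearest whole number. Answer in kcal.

Cumulative transfer efficiency: 0.06 × 0.17 × 0.1 × 0.05 = 0.000051
Node A energy = 730 / 0.000051 = 14313725 kcal

14313725 kcal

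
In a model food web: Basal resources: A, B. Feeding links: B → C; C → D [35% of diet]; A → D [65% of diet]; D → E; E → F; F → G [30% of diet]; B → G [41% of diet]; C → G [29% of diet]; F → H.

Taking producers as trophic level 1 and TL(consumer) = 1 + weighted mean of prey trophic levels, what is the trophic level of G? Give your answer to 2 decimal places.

3.30

C: 1 + 1 = 2
D: 1 + (0.35×2 + 0.65×1) = 2.35
E: 1 + 2.35 = 3.35
F: 1 + 3.35 = 4.35
G: 1 + (0.3×4.35 + 0.41×1 + 0.29×2) = 3.295
H: 1 + 4.35 = 5.35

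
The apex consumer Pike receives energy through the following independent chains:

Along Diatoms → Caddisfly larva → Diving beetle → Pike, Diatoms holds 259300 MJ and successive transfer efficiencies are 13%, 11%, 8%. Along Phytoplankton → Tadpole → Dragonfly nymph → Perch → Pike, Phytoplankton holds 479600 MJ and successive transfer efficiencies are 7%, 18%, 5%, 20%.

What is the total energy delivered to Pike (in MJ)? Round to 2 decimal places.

Via Diatoms: 259300 × 0.13 × 0.11 × 0.08 = 296.6392 MJ
Via Phytoplankton: 479600 × 0.07 × 0.18 × 0.05 × 0.2 = 60.4296 MJ
Total at Pike: 296.6392 + 60.4296 = 357.0688 MJ

357.07 MJ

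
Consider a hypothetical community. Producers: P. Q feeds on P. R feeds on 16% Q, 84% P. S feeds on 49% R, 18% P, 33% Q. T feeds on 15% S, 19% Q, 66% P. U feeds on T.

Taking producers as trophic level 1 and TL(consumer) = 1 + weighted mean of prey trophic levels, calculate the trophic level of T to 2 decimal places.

2.47

Q: 1 + 1 = 2
R: 1 + (0.16×2 + 0.84×1) = 2.16
S: 1 + (0.49×2.16 + 0.18×1 + 0.33×2) = 2.8984
T: 1 + (0.15×2.8984 + 0.19×2 + 0.66×1) = 2.47476
U: 1 + 2.47476 = 3.47476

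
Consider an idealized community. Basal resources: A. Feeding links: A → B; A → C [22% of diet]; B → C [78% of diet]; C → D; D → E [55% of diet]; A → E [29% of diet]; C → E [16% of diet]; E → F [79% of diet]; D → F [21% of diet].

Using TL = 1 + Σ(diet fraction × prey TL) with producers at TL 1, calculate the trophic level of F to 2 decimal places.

4.81

B: 1 + 1 = 2
C: 1 + (0.22×1 + 0.78×2) = 2.78
D: 1 + 2.78 = 3.78
E: 1 + (0.55×3.78 + 0.29×1 + 0.16×2.78) = 3.8138
F: 1 + (0.79×3.8138 + 0.21×3.78) = 4.806702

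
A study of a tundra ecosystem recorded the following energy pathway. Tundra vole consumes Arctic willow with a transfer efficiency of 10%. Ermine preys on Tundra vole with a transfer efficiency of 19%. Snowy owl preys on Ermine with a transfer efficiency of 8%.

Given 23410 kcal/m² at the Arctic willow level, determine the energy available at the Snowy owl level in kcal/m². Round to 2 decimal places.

Tundra vole: 23410 × 0.1 = 2341 kcal/m²
Ermine: 2341 × 0.19 = 444.79 kcal/m²
Snowy owl: 444.79 × 0.08 = 35.5832 kcal/m²

35.58 kcal/m²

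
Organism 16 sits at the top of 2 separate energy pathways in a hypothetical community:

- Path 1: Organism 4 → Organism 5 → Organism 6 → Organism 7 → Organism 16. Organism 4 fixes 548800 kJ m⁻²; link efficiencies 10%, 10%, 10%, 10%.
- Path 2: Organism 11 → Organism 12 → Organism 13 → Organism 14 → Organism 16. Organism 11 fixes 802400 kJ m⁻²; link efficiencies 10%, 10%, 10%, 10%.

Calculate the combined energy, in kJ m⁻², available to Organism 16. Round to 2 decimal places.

Path 1: 548800 × 0.1 × 0.1 × 0.1 × 0.1 = 54.88 kJ m⁻²
Path 2: 802400 × 0.1 × 0.1 × 0.1 × 0.1 = 80.24 kJ m⁻²
Total at Organism 16: 54.88 + 80.24 = 135.12 kJ m⁻²

135.12 kJ m⁻²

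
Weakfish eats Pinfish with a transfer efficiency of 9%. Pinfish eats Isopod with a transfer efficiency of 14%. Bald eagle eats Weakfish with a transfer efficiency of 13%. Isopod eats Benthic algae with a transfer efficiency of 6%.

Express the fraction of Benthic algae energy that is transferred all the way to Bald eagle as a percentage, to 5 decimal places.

0.00983%

Product of link efficiencies: 0.06 × 0.14 × 0.09 × 0.13 = 0.00009828
As a percentage: 0.00009828 × 100 = 0.00983%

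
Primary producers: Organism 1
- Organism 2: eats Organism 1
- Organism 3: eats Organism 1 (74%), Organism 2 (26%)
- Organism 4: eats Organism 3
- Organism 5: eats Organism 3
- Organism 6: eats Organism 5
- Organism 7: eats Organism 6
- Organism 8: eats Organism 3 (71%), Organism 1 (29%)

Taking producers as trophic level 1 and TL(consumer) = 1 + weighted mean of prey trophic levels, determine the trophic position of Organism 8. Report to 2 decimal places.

2.89

Organism 2: 1 + 1 = 2
Organism 3: 1 + (0.74×1 + 0.26×2) = 2.26
Organism 4: 1 + 2.26 = 3.26
Organism 5: 1 + 2.26 = 3.26
Organism 6: 1 + 3.26 = 4.26
Organism 7: 1 + 4.26 = 5.26
Organism 8: 1 + (0.71×2.26 + 0.29×1) = 2.8946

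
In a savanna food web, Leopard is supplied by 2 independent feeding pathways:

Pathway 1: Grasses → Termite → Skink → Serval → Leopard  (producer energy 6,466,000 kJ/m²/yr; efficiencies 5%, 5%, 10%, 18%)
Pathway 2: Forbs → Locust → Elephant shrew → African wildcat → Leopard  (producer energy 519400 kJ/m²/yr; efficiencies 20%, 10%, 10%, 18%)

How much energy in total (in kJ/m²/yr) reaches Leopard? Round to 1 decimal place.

478.0 kJ/m²/yr

Pathway 1: 6466000 × 0.05 × 0.05 × 0.1 × 0.18 = 290.97 kJ/m²/yr
Pathway 2: 519400 × 0.2 × 0.1 × 0.1 × 0.18 = 186.984 kJ/m²/yr
Total at Leopard: 290.97 + 186.984 = 477.954 kJ/m²/yr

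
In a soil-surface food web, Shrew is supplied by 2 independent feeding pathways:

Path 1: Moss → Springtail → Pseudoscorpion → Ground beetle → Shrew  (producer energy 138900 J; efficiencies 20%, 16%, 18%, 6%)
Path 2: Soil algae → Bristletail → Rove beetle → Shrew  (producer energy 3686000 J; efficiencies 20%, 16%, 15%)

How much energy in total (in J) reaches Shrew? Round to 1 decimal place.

Path 1: 138900 × 0.2 × 0.16 × 0.18 × 0.06 = 48.00384 J
Path 2: 3686000 × 0.2 × 0.16 × 0.15 = 17692.8 J
Total at Shrew: 48.00384 + 17692.8 = 17740.80384 J

17740.8 J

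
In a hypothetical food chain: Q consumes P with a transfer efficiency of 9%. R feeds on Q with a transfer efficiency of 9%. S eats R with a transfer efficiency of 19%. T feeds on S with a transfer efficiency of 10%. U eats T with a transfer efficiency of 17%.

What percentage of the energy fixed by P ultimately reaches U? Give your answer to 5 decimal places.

Product of link efficiencies: 0.09 × 0.09 × 0.19 × 0.1 × 0.17 = 0.000026163
As a percentage: 0.000026163 × 100 = 0.00262%

0.00262%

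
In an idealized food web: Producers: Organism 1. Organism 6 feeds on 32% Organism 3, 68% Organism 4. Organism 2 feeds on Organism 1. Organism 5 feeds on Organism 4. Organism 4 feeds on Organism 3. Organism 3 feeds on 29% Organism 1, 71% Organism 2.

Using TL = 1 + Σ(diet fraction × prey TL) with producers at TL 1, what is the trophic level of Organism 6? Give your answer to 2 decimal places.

4.39

Organism 2: 1 + 1 = 2
Organism 3: 1 + (0.29×1 + 0.71×2) = 2.71
Organism 4: 1 + 2.71 = 3.71
Organism 5: 1 + 3.71 = 4.71
Organism 6: 1 + (0.32×2.71 + 0.68×3.71) = 4.39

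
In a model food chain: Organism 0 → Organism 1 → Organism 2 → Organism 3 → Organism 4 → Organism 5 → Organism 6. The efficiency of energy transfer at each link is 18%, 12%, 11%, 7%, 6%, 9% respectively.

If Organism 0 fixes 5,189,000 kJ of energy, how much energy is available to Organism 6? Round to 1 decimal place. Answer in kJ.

4.7 kJ

Organism 1: 5189000 × 0.18 = 934020 kJ
Organism 2: 934020 × 0.12 = 112082.4 kJ
Organism 3: 112082.4 × 0.11 = 12329.064 kJ
Organism 4: 12329.064 × 0.07 = 863.03448 kJ
Organism 5: 863.03448 × 0.06 = 51.7820688 kJ
Organism 6: 51.7820688 × 0.09 = 4.660386192 kJ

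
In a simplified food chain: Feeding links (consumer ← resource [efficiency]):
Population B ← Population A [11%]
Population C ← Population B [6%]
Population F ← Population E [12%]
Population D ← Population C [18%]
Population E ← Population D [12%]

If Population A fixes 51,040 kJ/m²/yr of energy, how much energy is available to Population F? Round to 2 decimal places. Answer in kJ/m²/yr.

0.87 kJ/m²/yr

Population B: 51040 × 0.11 = 5614.4 kJ/m²/yr
Population C: 5614.4 × 0.06 = 336.864 kJ/m²/yr
Population D: 336.864 × 0.18 = 60.63552 kJ/m²/yr
Population E: 60.63552 × 0.12 = 7.2762624 kJ/m²/yr
Population F: 7.2762624 × 0.12 = 0.873151488 kJ/m²/yr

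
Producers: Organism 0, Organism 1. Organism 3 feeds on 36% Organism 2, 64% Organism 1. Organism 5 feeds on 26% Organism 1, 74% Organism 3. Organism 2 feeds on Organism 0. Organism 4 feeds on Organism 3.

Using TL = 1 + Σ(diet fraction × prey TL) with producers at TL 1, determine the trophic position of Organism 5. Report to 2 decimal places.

3.01

Organism 2: 1 + 1 = 2
Organism 3: 1 + (0.36×2 + 0.64×1) = 2.36
Organism 4: 1 + 2.36 = 3.36
Organism 5: 1 + (0.26×1 + 0.74×2.36) = 3.0064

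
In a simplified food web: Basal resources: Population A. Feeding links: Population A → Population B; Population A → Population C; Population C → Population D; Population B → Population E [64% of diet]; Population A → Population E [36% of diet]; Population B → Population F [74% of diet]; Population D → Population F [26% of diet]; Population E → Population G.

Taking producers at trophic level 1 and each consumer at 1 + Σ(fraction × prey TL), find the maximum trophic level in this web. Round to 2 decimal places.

Population B: 1 + 1 = 2
Population C: 1 + 1 = 2
Population D: 1 + 2 = 3
Population E: 1 + (0.64×2 + 0.36×1) = 2.64
Population F: 1 + (0.74×2 + 0.26×3) = 3.26
Population G: 1 + 2.64 = 3.64

3.64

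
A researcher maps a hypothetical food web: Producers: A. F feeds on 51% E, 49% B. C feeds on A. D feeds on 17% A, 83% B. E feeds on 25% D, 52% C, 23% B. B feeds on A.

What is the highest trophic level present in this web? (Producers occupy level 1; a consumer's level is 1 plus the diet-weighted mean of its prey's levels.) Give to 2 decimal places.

B: 1 + 1 = 2
C: 1 + 1 = 2
D: 1 + (0.17×1 + 0.83×2) = 2.83
E: 1 + (0.25×2.83 + 0.52×2 + 0.23×2) = 3.2075
F: 1 + (0.51×3.2075 + 0.49×2) = 3.615825

3.62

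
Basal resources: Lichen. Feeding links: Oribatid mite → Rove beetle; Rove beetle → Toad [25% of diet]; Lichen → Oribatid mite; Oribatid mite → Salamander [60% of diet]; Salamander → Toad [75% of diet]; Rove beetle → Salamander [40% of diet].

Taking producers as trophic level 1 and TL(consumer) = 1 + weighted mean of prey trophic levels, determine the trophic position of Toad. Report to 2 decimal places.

Oribatid mite: 1 + 1 = 2
Rove beetle: 1 + 2 = 3
Salamander: 1 + (0.4×3 + 0.6×2) = 3.4
Toad: 1 + (0.75×3.4 + 0.25×3) = 4.3

4.30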